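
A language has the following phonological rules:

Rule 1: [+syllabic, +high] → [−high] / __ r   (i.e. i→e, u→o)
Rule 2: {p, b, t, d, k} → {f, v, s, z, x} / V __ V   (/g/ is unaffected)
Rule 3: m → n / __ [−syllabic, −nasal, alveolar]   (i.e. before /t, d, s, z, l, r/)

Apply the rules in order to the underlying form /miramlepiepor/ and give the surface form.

Rule 1 (pre-rhotic lowering): /i/ is a high vowel immediately before /r/, so it lowers to [e]. /miramlepiepor/ → meramlepiepor.
Rule 2 (intervocalic spirantization): /p/ is a stop between vowels /e/ and /i/, so it spirantizes to the fricative [f]. /p/ is a stop between vowels /e/ and /o/, so it spirantizes to the fricative [f]. /meramlepiepor/ → meramlefiefor.
Rule 3 (nasal place assimilation): /m/ precedes the alveolar consonant /l/, so it assimilates in place to [n]. /meramlefiefor/ → meranlefiefor.

meranlefiefor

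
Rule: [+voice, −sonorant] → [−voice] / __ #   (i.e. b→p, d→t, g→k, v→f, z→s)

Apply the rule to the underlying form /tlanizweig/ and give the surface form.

Scanning /tlanizweig/: /z/ at position 6 is not in the conditioning environment; /g/ is a voiced obstruent in word-final position, so it devoices to [k].
Result: [tlanizweik].

tlanizweik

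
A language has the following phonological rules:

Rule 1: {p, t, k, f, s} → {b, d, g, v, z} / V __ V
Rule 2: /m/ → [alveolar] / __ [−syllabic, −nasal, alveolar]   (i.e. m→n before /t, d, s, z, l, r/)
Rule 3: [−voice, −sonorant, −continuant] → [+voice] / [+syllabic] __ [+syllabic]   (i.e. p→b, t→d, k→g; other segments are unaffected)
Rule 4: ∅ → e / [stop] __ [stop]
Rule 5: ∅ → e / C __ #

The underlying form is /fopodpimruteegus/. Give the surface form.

Rule 1 (intervocalic voicing): /p/ is a voiceless obstruent between vowels /o/ and /o/, so it voices to [b]. /t/ is a voiceless obstruent between vowels /u/ and /e/, so it voices to [d]. /fopodpimruteegus/ → fobodpimrudeegus.
Rule 2 (nasal place assimilation): /m/ precedes the alveolar consonant /r/, so it assimilates in place to [n]. /fobodpimrudeegus/ → fobodpinrudeegus.
Rule 3 (intervocalic voicing): no segment meets the environment; /fobodpinrudeegus/ is unchanged.
Rule 4 (stop-cluster e-epenthesis): /d/ and /p/ form a stop–stop cluster, so [e] is inserted between them. /fobodpinrudeegus/ → fobodepinrudeegus.
Rule 5 (final e-epenthesis): the form ends in the consonant /s/, so [e] is inserted word-finally. /fobodepinrudeegus/ → fobodepinrudeeguse.

fobodepinrudeeguse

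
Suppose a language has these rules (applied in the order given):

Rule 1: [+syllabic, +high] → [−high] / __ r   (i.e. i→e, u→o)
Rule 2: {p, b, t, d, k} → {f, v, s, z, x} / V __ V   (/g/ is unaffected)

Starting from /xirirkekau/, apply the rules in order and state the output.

Rule 1 (pre-rhotic lowering): /i/ is a high vowel immediately before /r/, so it lowers to [e]. /i/ is a high vowel immediately before /r/, so it lowers to [e]. /xirirkekau/ → xererkekau.
Rule 2 (intervocalic spirantization): /k/ is a stop between vowels /e/ and /a/, so it spirantizes to the fricative [x]. /xererkekau/ → xererkexau.

xererkexau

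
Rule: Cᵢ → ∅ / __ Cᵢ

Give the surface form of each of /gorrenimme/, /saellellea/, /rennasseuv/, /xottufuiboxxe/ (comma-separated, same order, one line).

gorenime, saelelea, renaseuv, xotufuiboxe

/gorrenimme/: /rr/ is a geminate; the first /r/ deletes. /mm/ is a geminate; the first /m/ deletes. → [gorenime].
/saellellea/: /ll/ is a geminate; the first /l/ deletes. /ll/ is a geminate; the first /l/ deletes. → [saelelea].
/rennasseuv/: /nn/ is a geminate; the first /n/ deletes. /ss/ is a geminate; the first /s/ deletes. → [renaseuv].
/xottufuiboxxe/: /tt/ is a geminate; the first /t/ deletes. /xx/ is a geminate; the first /x/ deletes. → [xotufuiboxe].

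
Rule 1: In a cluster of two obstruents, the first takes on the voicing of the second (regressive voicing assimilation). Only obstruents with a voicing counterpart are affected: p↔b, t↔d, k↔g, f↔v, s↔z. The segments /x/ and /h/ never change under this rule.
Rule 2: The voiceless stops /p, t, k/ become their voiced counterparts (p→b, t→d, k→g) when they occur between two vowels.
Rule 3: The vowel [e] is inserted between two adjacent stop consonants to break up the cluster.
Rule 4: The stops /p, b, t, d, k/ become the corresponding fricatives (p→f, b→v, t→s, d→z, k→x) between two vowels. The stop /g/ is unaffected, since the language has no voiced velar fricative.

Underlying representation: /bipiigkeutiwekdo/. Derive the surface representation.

biviixexeuziwegezo

Rule 1 (regressive voicing assimilation): /g/ precedes the voiceless obstruent /k/, so it devoices to [k] by assimilation. /k/ precedes the voiced obstruent /d/, so it voices to [g] by assimilation. /bipiigkeutiwekdo/ → bipiikkeutiwegdo.
Rule 2 (intervocalic voicing): /p/ is a voiceless stop between vowels /i/ and /i/, so it voices to [b]. /t/ is a voiceless stop between vowels /u/ and /i/, so it voices to [d]. /bipiikkeutiwegdo/ → bibiikkeudiwegdo.
Rule 3 (stop-cluster e-epenthesis): /k/ and /k/ form a stop–stop cluster, so [e] is inserted between them. /g/ and /d/ form a stop–stop cluster, so [e] is inserted between them. /bibiikkeudiwegdo/ → bibiikekeudiwegedo.
Rule 4 (intervocalic spirantization): /b/ is a stop between vowels /i/ and /i/, so it spirantizes to the fricative [v]. /k/ is a stop between vowels /i/ and /e/, so it spirantizes to the fricative [x]. /k/ is a stop between vowels /e/ and /e/, so it spirantizes to the fricative [x]. /d/ is a stop between vowels /u/ and /i/, so it spirantizes to the fricative [z]. /d/ is a stop between vowels /e/ and /o/, so it spirantizes to the fricative [z]. /bibiikekeudiwegedo/ → biviixexeuziwegezo.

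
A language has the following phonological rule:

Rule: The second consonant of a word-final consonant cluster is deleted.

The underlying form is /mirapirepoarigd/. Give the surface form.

/d/ is the second consonant of a word-final cluster /gd/, so it deletes.
Surface form: [mirapirepoarig].

mirapirepoarig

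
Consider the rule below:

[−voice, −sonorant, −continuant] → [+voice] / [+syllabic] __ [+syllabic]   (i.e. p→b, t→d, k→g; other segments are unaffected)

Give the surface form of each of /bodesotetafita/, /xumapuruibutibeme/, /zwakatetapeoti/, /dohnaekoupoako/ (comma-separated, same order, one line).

bodesodedafida, xumaburuibudibeme, zwagadedabeodi, dohnaegouboago

/bodesotetafita/: /t/ is a voiceless stop between vowels /o/ and /e/, so it voices to [d]. /t/ is a voiceless stop between vowels /e/ and /a/, so it voices to [d]. /t/ is a voiceless stop between vowels /i/ and /a/, so it voices to [d]. → [bodesodedafida].
/xumapuruibutibeme/: /p/ is a voiceless stop between vowels /a/ and /u/, so it voices to [b]. /t/ is a voiceless stop between vowels /u/ and /i/, so it voices to [d]. → [xumaburuibudibeme].
/zwakatetapeoti/: /k/ is a voiceless stop between vowels /a/ and /a/, so it voices to [g]. /t/ is a voiceless stop between vowels /a/ and /e/, so it voices to [d]. /t/ is a voiceless stop between vowels /e/ and /a/, so it voices to [d]. /p/ is a voiceless stop between vowels /a/ and /e/, so it voices to [b]. /t/ is a voiceless stop between vowels /o/ and /i/, so it voices to [d]. → [zwagadedabeodi].
/dohnaekoupoako/: /k/ is a voiceless stop between vowels /e/ and /o/, so it voices to [g]. /p/ is a voiceless stop between vowels /u/ and /o/, so it voices to [b]. /k/ is a voiceless stop between vowels /a/ and /o/, so it voices to [g]. → [dohnaegouboago].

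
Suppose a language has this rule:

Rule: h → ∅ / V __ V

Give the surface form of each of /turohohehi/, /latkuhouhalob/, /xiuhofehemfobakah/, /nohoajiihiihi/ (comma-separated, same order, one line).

/turohohehi/: /h/ occurs between vowels /o/ and /o/, so it deletes. /h/ occurs between vowels /o/ and /e/, so it deletes. /h/ occurs between vowels /e/ and /i/, so it deletes. → [turooei].
/latkuhouhalob/: /h/ occurs between vowels /u/ and /o/, so it deletes. /h/ occurs between vowels /u/ and /a/, so it deletes. → [latkuoualob].
/xiuhofehemfobakah/: /h/ occurs between vowels /u/ and /o/, so it deletes. /h/ occurs between vowels /e/ and /e/, so it deletes. → [xiuofeemfobakah].
/nohoajiihiihi/: /h/ occurs between vowels /o/ and /o/, so it deletes. /h/ occurs between vowels /i/ and /i/, so it deletes. /h/ occurs between vowels /i/ and /i/, so it deletes. → [nooajiiiii].

turooei, latkuoualob, xiuofeemfobakah, nooajiiiii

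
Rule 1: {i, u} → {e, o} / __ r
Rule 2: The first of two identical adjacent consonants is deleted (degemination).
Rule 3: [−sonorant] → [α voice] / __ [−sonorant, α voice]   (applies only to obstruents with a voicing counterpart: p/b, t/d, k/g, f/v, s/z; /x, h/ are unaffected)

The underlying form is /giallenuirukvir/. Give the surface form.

gialenuerugver

Rule 1 (pre-rhotic lowering): /i/ is a high vowel immediately before /r/, so it lowers to [e]. /i/ is a high vowel immediately before /r/, so it lowers to [e]. /giallenuirukvir/ → giallenuerukver.
Rule 2 (degemination): /ll/ is a geminate; the first /l/ deletes. /giallenuerukver/ → gialenuerukver.
Rule 3 (regressive voicing assimilation): /k/ precedes the voiced obstruent /v/, so it voices to [g] by assimilation. /gialenuerukver/ → gialenuerugver.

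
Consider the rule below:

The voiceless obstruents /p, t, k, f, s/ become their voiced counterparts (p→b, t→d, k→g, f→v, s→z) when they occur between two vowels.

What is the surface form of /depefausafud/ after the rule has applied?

debevauzavud

/p/ is a voiceless obstruent between vowels /e/ and /e/, so it voices to [b].
/f/ is a voiceless obstruent between vowels /e/ and /a/, so it voices to [v].
/s/ is a voiceless obstruent between vowels /u/ and /a/, so it voices to [z].
/f/ is a voiceless obstruent between vowels /a/ and /u/, so it voices to [v].
Surface form: [debevauzavud].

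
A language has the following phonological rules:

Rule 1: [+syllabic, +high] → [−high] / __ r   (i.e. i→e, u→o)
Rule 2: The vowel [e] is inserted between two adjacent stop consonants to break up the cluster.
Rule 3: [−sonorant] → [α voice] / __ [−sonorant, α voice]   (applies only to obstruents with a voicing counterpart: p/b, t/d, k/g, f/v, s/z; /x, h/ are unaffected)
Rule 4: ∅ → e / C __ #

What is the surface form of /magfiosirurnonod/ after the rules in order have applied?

makfioserornonode

Rule 1 (pre-rhotic lowering): /i/ is a high vowel immediately before /r/, so it lowers to [e]. /u/ is a high vowel immediately before /r/, so it lowers to [o]. /magfiosirurnonod/ → magfioserornonod.
Rule 2 (stop-cluster e-epenthesis): no segment meets the environment; /magfioserornonod/ is unchanged.
Rule 3 (regressive voicing assimilation): /g/ precedes the voiceless obstruent /f/, so it devoices to [k] by assimilation. /magfioserornonod/ → makfioserornonod.
Rule 4 (final e-epenthesis): the form ends in the consonant /d/, so [e] is inserted word-finally. /makfioserornonod/ → makfioserornonode.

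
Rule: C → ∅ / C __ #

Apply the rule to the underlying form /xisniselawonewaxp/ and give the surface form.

/p/ is the second consonant of a word-final cluster /xp/, so it deletes.
Surface form: [xisniselawonewax].

xisniselawonewax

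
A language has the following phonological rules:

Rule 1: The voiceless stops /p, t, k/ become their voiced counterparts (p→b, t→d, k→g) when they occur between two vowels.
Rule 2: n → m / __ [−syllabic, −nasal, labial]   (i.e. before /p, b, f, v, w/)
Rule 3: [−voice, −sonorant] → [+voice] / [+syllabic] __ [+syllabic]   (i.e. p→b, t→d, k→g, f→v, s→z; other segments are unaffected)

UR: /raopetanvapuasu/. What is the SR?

raobedamvabuazu

Rule 1 (intervocalic voicing): /p/ is a voiceless stop between vowels /o/ and /e/, so it voices to [b]. /t/ is a voiceless stop between vowels /e/ and /a/, so it voices to [d]. /p/ is a voiceless stop between vowels /a/ and /u/, so it voices to [b]. /raopetanvapuasu/ → raobedanvabuasu.
Rule 2 (nasal place assimilation): /n/ precedes the labial consonant /v/, so it assimilates in place to [m]. /raobedanvabuasu/ → raobedamvabuasu.
Rule 3 (intervocalic voicing): /s/ is a voiceless obstruent between vowels /a/ and /u/, so it voices to [z]. /raobedamvabuasu/ → raobedamvabuazu.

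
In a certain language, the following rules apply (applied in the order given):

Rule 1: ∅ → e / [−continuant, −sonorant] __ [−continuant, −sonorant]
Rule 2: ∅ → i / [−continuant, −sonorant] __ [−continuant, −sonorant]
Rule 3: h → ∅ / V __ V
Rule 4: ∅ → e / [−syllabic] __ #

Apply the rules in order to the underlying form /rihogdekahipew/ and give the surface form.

Rule 1 (stop-cluster e-epenthesis): /g/ and /d/ form a stop–stop cluster, so [e] is inserted between them. /rihogdekahipew/ → rihogedekahipew.
Rule 2 (stop-cluster i-epenthesis): no segment meets the environment; /rihogedekahipew/ is unchanged.
Rule 3 (intervocalic h-deletion): /h/ occurs between vowels /i/ and /o/, so it deletes. /h/ occurs between vowels /a/ and /i/, so it deletes. /rihogedekahipew/ → riogedekaipew.
Rule 4 (final e-epenthesis): the form ends in the consonant /w/, so [e] is inserted word-finally. /riogedekaipew/ → riogedekaipewe.

riogedekaipewe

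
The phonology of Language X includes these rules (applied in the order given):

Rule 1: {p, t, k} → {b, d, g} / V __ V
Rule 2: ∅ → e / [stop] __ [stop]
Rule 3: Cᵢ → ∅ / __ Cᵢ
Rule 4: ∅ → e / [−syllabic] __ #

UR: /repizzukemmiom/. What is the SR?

rebizugemiome

Rule 1 (intervocalic voicing): /p/ is a voiceless stop between vowels /e/ and /i/, so it voices to [b]. /k/ is a voiceless stop between vowels /u/ and /e/, so it voices to [g]. /repizzukemmiom/ → rebizzugemmiom.
Rule 2 (stop-cluster e-epenthesis): no segment meets the environment; /rebizzugemmiom/ is unchanged.
Rule 3 (degemination): /zz/ is a geminate; the first /z/ deletes. /mm/ is a geminate; the first /m/ deletes. /rebizzugemmiom/ → rebizugemiom.
Rule 4 (final e-epenthesis): the form ends in the consonant /m/, so [e] is inserted word-finally. /rebizugemiom/ → rebizugemiome.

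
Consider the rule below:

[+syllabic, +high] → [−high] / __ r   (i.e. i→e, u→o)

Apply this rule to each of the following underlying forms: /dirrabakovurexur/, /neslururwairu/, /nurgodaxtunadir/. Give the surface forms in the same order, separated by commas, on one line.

/dirrabakovurexur/: /i/ is a high vowel immediately before /r/, so it lowers to [e]. /u/ is a high vowel immediately before /r/, so it lowers to [o]. /u/ is a high vowel immediately before /r/, so it lowers to [o]. → [derrabakovorexor].
/neslururwairu/: /u/ is a high vowel immediately before /r/, so it lowers to [o]. /u/ is a high vowel immediately before /r/, so it lowers to [o]. /i/ is a high vowel immediately before /r/, so it lowers to [e]. → [neslororwaeru].
/nurgodaxtunadir/: /u/ is a high vowel immediately before /r/, so it lowers to [o]. /i/ is a high vowel immediately before /r/, so it lowers to [e]. → [norgodaxtunader].

derrabakovorexor, neslororwaeru, norgodaxtunader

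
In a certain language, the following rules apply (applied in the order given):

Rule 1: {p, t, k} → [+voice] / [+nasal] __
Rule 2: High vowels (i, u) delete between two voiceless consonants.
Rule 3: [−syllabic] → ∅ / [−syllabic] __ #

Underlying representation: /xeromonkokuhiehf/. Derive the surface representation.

xeromongokhieh

Rule 1 (post-nasal voicing): /k/ is a voiceless stop immediately after the nasal /n/, so it voices to [g]. /xeromonkokuhiehf/ → xeromongokuhiehf.
Rule 2 (high vowel syncope): /u/ is a high vowel flanked by voiceless consonants /k/ and /h/, so it deletes. /xeromongokuhiehf/ → xeromongokhiehf.
Rule 3 (final cluster simplification): /f/ is the second consonant of a word-final cluster /hf/, so it deletes. /xeromongokhiehf/ → xeromongokhieh.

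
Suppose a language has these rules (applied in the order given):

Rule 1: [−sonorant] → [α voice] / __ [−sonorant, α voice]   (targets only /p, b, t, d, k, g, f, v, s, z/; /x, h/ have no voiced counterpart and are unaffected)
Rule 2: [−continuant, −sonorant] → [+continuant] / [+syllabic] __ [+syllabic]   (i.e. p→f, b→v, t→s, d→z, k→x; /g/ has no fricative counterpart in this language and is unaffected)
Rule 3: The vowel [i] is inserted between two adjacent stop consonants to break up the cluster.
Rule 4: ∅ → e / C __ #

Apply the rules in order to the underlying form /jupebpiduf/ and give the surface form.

jufepipizufe

Rule 1 (regressive voicing assimilation): /b/ precedes the voiceless obstruent /p/, so it devoices to [p] by assimilation. /jupebpiduf/ → jupeppiduf.
Rule 2 (intervocalic spirantization): /p/ is a stop between vowels /u/ and /e/, so it spirantizes to the fricative [f]. /d/ is a stop between vowels /i/ and /u/, so it spirantizes to the fricative [z]. /jupeppiduf/ → jufeppizuf.
Rule 3 (stop-cluster i-epenthesis): /p/ and /p/ form a stop–stop cluster, so [i] is inserted between them. /jufeppizuf/ → jufepipizuf.
Rule 4 (final e-epenthesis): the form ends in the consonant /f/, so [e] is inserted word-finally. /jufepipizuf/ → jufepipizufe.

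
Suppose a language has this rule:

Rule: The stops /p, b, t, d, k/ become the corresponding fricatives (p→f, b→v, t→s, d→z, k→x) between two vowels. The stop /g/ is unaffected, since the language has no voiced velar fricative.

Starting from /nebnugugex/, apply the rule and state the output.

nebnugugex

No segment of /nebnugugex/ meets the structural description of the rule, so the form surfaces unchanged.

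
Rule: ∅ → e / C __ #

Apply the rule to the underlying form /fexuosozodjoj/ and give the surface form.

the form ends in the consonant /j/, so [e] is inserted word-finally.
Surface form: [fexuosozodjoje].

fexuosozodjoje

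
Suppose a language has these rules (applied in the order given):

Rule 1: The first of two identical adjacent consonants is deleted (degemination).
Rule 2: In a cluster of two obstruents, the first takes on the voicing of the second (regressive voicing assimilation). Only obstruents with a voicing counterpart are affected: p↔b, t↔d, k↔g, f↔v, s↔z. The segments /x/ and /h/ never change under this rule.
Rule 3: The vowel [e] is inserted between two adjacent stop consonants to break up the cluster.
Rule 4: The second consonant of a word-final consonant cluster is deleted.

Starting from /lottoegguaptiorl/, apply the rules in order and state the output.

Rule 1 (degemination): /tt/ is a geminate; the first /t/ deletes. /gg/ is a geminate; the first /g/ deletes. /lottoegguaptiorl/ → lotoeguaptiorl.
Rule 2 (regressive voicing assimilation): no segment meets the environment; /lotoeguaptiorl/ is unchanged.
Rule 3 (stop-cluster e-epenthesis): /p/ and /t/ form a stop–stop cluster, so [e] is inserted between them. /lotoeguaptiorl/ → lotoeguapetiorl.
Rule 4 (final cluster simplification): /l/ is the second consonant of a word-final cluster /rl/, so it deletes. /lotoeguapetiorl/ → lotoeguapetior.

lotoeguapetior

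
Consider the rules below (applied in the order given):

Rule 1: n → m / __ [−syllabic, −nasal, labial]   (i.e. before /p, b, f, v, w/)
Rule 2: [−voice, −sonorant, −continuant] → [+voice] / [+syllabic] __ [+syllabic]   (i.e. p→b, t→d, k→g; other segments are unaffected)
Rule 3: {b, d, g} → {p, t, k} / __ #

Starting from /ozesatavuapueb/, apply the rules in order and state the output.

ozesadavuabuep

Rule 1 (nasal place assimilation): no segment meets the environment; /ozesatavuapueb/ is unchanged.
Rule 2 (intervocalic voicing): /t/ is a voiceless stop between vowels /a/ and /a/, so it voices to [d]. /p/ is a voiceless stop between vowels /a/ and /u/, so it voices to [b]. /ozesatavuapueb/ → ozesadavuabueb.
Rule 3 (final devoicing): /b/ is a voiced stop in word-final position, so it devoices to [p]. /ozesadavuabueb/ → ozesadavuabuep.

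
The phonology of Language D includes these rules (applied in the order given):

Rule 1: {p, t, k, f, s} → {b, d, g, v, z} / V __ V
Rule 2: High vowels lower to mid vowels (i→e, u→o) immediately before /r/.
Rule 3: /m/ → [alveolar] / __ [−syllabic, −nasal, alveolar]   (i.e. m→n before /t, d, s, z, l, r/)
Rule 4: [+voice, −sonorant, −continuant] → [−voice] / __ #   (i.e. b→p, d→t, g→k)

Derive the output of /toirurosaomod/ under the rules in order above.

Rule 1 (intervocalic voicing): /s/ is a voiceless obstruent between vowels /o/ and /a/, so it voices to [z]. /toirurosaomod/ → toirurozaomod.
Rule 2 (pre-rhotic lowering): /i/ is a high vowel immediately before /r/, so it lowers to [e]. /u/ is a high vowel immediately before /r/, so it lowers to [o]. /toirurozaomod/ → toerorozaomod.
Rule 3 (nasal place assimilation): no segment meets the environment; /toerorozaomod/ is unchanged.
Rule 4 (final devoicing): /d/ is a voiced stop in word-final position, so it devoices to [t]. /toerorozaomod/ → toerorozaomot.

toerorozaomot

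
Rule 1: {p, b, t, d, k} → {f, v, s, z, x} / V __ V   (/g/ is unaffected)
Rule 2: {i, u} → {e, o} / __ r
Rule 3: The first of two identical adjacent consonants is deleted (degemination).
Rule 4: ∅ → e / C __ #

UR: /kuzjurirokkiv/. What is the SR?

kuzjorerokive

Rule 1 (intervocalic spirantization): no segment meets the environment; /kuzjurirokkiv/ is unchanged.
Rule 2 (pre-rhotic lowering): /u/ is a high vowel immediately before /r/, so it lowers to [o]. /i/ is a high vowel immediately before /r/, so it lowers to [e]. /kuzjurirokkiv/ → kuzjorerokkiv.
Rule 3 (degemination): /kk/ is a geminate; the first /k/ deletes. /kuzjorerokkiv/ → kuzjorerokiv.
Rule 4 (final e-epenthesis): the form ends in the consonant /v/, so [e] is inserted word-finally. /kuzjorerokiv/ → kuzjorerokive.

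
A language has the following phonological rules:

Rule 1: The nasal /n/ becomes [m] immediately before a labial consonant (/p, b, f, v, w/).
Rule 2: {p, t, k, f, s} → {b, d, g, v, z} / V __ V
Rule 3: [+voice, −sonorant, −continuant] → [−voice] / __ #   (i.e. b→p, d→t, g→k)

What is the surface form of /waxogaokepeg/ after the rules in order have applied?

Rule 1 (nasal place assimilation): no segment meets the environment; /waxogaokepeg/ is unchanged.
Rule 2 (intervocalic voicing): /k/ is a voiceless obstruent between vowels /o/ and /e/, so it voices to [g]. /p/ is a voiceless obstruent between vowels /e/ and /e/, so it voices to [b]. /waxogaokepeg/ → waxogaogebeg.
Rule 3 (final devoicing): /g/ is a voiced stop in word-final position, so it devoices to [k]. /waxogaogebeg/ → waxogaogebek.

waxogaogebek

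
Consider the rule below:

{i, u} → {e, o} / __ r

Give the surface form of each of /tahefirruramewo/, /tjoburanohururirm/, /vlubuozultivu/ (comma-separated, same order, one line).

/tahefirruramewo/: /i/ is a high vowel immediately before /r/, so it lowers to [e]. /u/ is a high vowel immediately before /r/, so it lowers to [o]. → [taheferroramewo].
/tjoburanohururirm/: /u/ is a high vowel immediately before /r/, so it lowers to [o]. /u/ is a high vowel immediately before /r/, so it lowers to [o]. /u/ is a high vowel immediately before /r/, so it lowers to [o]. /i/ is a high vowel immediately before /r/, so it lowers to [e]. → [tjoboranohororerm].
/vlubuozultivu/: the rule's environment is not met; surfaces unchanged as [vlubuozultivu].

taheferroramewo, tjoboranohororerm, vlubuozultivu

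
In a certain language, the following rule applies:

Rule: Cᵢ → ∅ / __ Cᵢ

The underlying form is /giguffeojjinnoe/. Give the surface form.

/ff/ is a geminate; the first /f/ deletes.
/jj/ is a geminate; the first /j/ deletes.
/nn/ is a geminate; the first /n/ deletes.
Surface form: [gigufeojinoe].

gigufeojinoe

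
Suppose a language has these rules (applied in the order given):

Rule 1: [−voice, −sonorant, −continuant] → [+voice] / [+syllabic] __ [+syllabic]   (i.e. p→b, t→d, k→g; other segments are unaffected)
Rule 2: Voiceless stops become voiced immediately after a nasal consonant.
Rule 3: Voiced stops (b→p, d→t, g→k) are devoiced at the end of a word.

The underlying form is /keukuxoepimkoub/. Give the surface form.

Rule 1 (intervocalic voicing): /k/ is a voiceless stop between vowels /u/ and /u/, so it voices to [g]. /p/ is a voiceless stop between vowels /e/ and /i/, so it voices to [b]. /keukuxoepimkoub/ → keuguxoebimkoub.
Rule 2 (post-nasal voicing): /k/ is a voiceless stop immediately after the nasal /m/, so it voices to [g]. /keuguxoebimkoub/ → keuguxoebimgoub.
Rule 3 (final devoicing): /b/ is a voiced stop in word-final position, so it devoices to [p]. /keuguxoebimgoub/ → keuguxoebimgoup.

keuguxoebimgoup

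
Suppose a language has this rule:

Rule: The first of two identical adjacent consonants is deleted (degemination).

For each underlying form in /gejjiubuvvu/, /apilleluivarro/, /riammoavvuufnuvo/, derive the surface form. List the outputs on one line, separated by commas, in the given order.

/gejjiubuvvu/: /jj/ is a geminate; the first /j/ deletes. /vv/ is a geminate; the first /v/ deletes. → [gejiubuvu].
/apilleluivarro/: /ll/ is a geminate; the first /l/ deletes. /rr/ is a geminate; the first /r/ deletes. → [apileluivaro].
/riammoavvuufnuvo/: /mm/ is a geminate; the first /m/ deletes. /vv/ is a geminate; the first /v/ deletes. → [riamoavuufnuvo].

gejiubuvu, apileluivaro, riamoavuufnuvo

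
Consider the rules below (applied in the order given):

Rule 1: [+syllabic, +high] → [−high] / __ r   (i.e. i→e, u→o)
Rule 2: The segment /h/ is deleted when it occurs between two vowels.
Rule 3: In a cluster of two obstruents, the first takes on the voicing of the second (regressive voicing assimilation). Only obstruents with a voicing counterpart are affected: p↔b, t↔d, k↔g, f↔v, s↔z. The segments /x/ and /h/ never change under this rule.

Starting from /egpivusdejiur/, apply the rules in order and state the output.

ekpivuzdejior

Rule 1 (pre-rhotic lowering): /u/ is a high vowel immediately before /r/, so it lowers to [o]. /egpivusdejiur/ → egpivusdejior.
Rule 2 (intervocalic h-deletion): no segment meets the environment; /egpivusdejior/ is unchanged.
Rule 3 (regressive voicing assimilation): /g/ precedes the voiceless obstruent /p/, so it devoices to [k] by assimilation. /s/ precedes the voiced obstruent /d/, so it voices to [z] by assimilation. /egpivusdejior/ → ekpivuzdejior.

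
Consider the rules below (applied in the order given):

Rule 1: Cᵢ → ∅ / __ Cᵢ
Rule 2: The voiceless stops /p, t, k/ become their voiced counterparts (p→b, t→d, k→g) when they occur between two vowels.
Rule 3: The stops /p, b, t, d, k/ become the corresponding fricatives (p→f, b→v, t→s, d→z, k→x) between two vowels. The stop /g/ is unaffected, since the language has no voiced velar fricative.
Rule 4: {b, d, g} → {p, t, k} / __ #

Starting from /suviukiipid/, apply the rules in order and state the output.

suviugiivit

Rule 1 (degemination): no segment meets the environment; /suviukiipid/ is unchanged.
Rule 2 (intervocalic voicing): /k/ is a voiceless stop between vowels /u/ and /i/, so it voices to [g]. /p/ is a voiceless stop between vowels /i/ and /i/, so it voices to [b]. /suviukiipid/ → suviugiibid.
Rule 3 (intervocalic spirantization): /b/ is a stop between vowels /i/ and /i/, so it spirantizes to the fricative [v]. /suviugiibid/ → suviugiivid.
Rule 4 (final devoicing): /d/ is a voiced stop in word-final position, so it devoices to [t]. /suviugiivid/ → suviugiivit.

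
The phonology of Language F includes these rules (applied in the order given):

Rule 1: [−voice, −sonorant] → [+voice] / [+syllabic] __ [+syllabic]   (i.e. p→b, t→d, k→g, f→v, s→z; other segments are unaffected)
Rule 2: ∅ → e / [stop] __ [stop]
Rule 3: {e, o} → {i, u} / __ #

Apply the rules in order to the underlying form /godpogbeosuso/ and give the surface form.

Rule 1 (intervocalic voicing): /s/ is a voiceless obstruent between vowels /o/ and /u/, so it voices to [z]. /s/ is a voiceless obstruent between vowels /u/ and /o/, so it voices to [z]. /godpogbeosuso/ → godpogbeozuzo.
Rule 2 (stop-cluster e-epenthesis): /d/ and /p/ form a stop–stop cluster, so [e] is inserted between them. /g/ and /b/ form a stop–stop cluster, so [e] is inserted between them. /godpogbeozuzo/ → godepogebeozuzo.
Rule 3 (final vowel raising): /o/ is a mid vowel in word-final position, so it raises to [u]. /godepogebeozuzo/ → godepogebeozuzu.

godepogebeozuzu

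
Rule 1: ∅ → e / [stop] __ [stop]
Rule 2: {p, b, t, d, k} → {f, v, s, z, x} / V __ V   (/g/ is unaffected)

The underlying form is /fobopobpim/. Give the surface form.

Rule 1 (stop-cluster e-epenthesis): /b/ and /p/ form a stop–stop cluster, so [e] is inserted between them. /fobopobpim/ → fobopobepim.
Rule 2 (intervocalic spirantization): /b/ is a stop between vowels /o/ and /o/, so it spirantizes to the fricative [v]. /p/ is a stop between vowels /o/ and /o/, so it spirantizes to the fricative [f]. /b/ is a stop between vowels /o/ and /e/, so it spirantizes to the fricative [v]. /p/ is a stop between vowels /e/ and /i/, so it spirantizes to the fricative [f]. /fobopobepim/ → fovofovefim.

fovofovefim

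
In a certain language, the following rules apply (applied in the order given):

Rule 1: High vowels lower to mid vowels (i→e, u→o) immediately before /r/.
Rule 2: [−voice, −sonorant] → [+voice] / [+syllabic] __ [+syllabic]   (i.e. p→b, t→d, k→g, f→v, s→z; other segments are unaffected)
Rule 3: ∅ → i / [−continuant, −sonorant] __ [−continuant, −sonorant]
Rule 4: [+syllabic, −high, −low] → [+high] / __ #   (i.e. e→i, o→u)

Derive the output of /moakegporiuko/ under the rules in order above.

moagegiporiugu

Rule 1 (pre-rhotic lowering): no segment meets the environment; /moakegporiuko/ is unchanged.
Rule 2 (intervocalic voicing): /k/ is a voiceless obstruent between vowels /a/ and /e/, so it voices to [g]. /k/ is a voiceless obstruent between vowels /u/ and /o/, so it voices to [g]. /moakegporiuko/ → moagegporiugo.
Rule 3 (stop-cluster i-epenthesis): /g/ and /p/ form a stop–stop cluster, so [i] is inserted between them. /moagegporiugo/ → moagegiporiugo.
Rule 4 (final vowel raising): /o/ is a mid vowel in word-final position, so it raises to [u]. /moagegiporiugo/ → moagegiporiugu.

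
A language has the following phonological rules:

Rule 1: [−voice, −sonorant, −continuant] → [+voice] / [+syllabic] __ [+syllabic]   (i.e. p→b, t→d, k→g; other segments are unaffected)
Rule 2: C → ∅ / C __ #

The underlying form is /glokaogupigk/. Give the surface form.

Rule 1 (intervocalic voicing): /k/ is a voiceless stop between vowels /o/ and /a/, so it voices to [g]. /p/ is a voiceless stop between vowels /u/ and /i/, so it voices to [b]. /glokaogupigk/ → glogaogubigk.
Rule 2 (final cluster simplification): /k/ is the second consonant of a word-final cluster /gk/, so it deletes. /glogaogubigk/ → glogaogubig.

glogaogubig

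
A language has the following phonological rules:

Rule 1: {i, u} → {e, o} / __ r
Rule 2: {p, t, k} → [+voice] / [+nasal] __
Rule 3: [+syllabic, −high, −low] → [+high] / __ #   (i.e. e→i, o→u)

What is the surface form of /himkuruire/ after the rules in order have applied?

himgorueri

Rule 1 (pre-rhotic lowering): /u/ is a high vowel immediately before /r/, so it lowers to [o]. /i/ is a high vowel immediately before /r/, so it lowers to [e]. /himkuruire/ → himkoruere.
Rule 2 (post-nasal voicing): /k/ is a voiceless stop immediately after the nasal /m/, so it voices to [g]. /himkoruere/ → himgoruere.
Rule 3 (final vowel raising): /e/ is a mid vowel in word-final position, so it raises to [i]. /himgoruere/ → himgorueri.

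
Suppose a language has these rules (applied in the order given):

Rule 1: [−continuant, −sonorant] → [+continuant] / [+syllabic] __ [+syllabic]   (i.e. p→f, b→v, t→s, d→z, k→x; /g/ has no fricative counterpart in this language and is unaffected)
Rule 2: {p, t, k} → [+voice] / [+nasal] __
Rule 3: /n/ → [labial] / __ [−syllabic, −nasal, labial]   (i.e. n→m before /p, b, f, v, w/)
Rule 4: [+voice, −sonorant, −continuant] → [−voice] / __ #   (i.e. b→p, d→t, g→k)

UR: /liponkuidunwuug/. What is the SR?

lifonguizumwuuk

Rule 1 (intervocalic spirantization): /p/ is a stop between vowels /i/ and /o/, so it spirantizes to the fricative [f]. /d/ is a stop between vowels /i/ and /u/, so it spirantizes to the fricative [z]. /liponkuidunwuug/ → lifonkuizunwuug.
Rule 2 (post-nasal voicing): /k/ is a voiceless stop immediately after the nasal /n/, so it voices to [g]. /lifonkuizunwuug/ → lifonguizunwuug.
Rule 3 (nasal place assimilation): /n/ precedes the labial consonant /w/, so it assimilates in place to [m]. /lifonguizunwuug/ → lifonguizumwuug.
Rule 4 (final devoicing): /g/ is a voiced stop in word-final position, so it devoices to [k]. /lifonguizumwuug/ → lifonguizumwuuk.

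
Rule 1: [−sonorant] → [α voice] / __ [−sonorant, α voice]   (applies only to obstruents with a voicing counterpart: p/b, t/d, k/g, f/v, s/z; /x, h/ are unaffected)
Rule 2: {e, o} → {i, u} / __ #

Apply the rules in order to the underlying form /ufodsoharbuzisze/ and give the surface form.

ufotsoharbuzizzi

Rule 1 (regressive voicing assimilation): /d/ precedes the voiceless obstruent /s/, so it devoices to [t] by assimilation. /s/ precedes the voiced obstruent /z/, so it voices to [z] by assimilation. /ufodsoharbuzisze/ → ufotsoharbuzizze.
Rule 2 (final vowel raising): /e/ is a mid vowel in word-final position, so it raises to [i]. /ufotsoharbuzizze/ → ufotsoharbuzizzi.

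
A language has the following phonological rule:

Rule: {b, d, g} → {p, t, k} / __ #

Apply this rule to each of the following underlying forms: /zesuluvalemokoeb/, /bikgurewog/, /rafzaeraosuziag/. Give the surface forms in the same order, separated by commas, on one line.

/zesuluvalemokoeb/: /b/ is a voiced stop in word-final position, so it devoices to [p]. → [zesuluvalemokoep].
/bikgurewog/: /g/ is a voiced stop in word-final position, so it devoices to [k]. → [bikgurewok].
/rafzaeraosuziag/: /g/ is a voiced stop in word-final position, so it devoices to [k]. → [rafzaeraosuziak].

zesuluvalemokoep, bikgurewok, rafzaeraosuziak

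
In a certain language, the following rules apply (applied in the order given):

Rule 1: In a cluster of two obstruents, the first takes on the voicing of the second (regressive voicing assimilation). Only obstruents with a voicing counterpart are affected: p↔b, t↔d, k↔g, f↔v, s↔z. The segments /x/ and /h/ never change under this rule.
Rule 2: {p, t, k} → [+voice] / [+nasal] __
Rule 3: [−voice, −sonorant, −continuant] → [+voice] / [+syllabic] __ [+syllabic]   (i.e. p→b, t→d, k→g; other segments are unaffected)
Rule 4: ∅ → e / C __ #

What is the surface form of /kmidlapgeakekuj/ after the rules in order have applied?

Rule 1 (regressive voicing assimilation): /p/ precedes the voiced obstruent /g/, so it voices to [b] by assimilation. /kmidlapgeakekuj/ → kmidlabgeakekuj.
Rule 2 (post-nasal voicing): no segment meets the environment; /kmidlabgeakekuj/ is unchanged.
Rule 3 (intervocalic voicing): /k/ is a voiceless stop between vowels /a/ and /e/, so it voices to [g]. /k/ is a voiceless stop between vowels /e/ and /u/, so it voices to [g]. /kmidlabgeakekuj/ → kmidlabgeageguj.
Rule 4 (final e-epenthesis): the form ends in the consonant /j/, so [e] is inserted word-finally. /kmidlabgeageguj/ → kmidlabgeageguje.

kmidlabgeageguje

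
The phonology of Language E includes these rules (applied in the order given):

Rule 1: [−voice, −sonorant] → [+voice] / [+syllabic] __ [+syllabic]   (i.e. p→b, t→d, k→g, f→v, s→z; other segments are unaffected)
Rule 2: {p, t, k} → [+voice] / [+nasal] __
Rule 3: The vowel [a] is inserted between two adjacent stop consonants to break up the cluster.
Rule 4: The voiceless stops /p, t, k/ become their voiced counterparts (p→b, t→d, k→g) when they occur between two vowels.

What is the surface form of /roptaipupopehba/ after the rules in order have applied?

robadaibubobehba

Rule 1 (intervocalic voicing): /p/ is a voiceless obstruent between vowels /i/ and /u/, so it voices to [b]. /p/ is a voiceless obstruent between vowels /u/ and /o/, so it voices to [b]. /p/ is a voiceless obstruent between vowels /o/ and /e/, so it voices to [b]. /roptaipupopehba/ → roptaibubobehba.
Rule 2 (post-nasal voicing): no segment meets the environment; /roptaibubobehba/ is unchanged.
Rule 3 (stop-cluster a-epenthesis): /p/ and /t/ form a stop–stop cluster, so [a] is inserted between them. /roptaibubobehba/ → ropataibubobehba.
Rule 4 (intervocalic voicing): /p/ is a voiceless stop between vowels /o/ and /a/, so it voices to [b]. /t/ is a voiceless stop between vowels /a/ and /a/, so it voices to [d]. /ropataibubobehba/ → robadaibubobehba.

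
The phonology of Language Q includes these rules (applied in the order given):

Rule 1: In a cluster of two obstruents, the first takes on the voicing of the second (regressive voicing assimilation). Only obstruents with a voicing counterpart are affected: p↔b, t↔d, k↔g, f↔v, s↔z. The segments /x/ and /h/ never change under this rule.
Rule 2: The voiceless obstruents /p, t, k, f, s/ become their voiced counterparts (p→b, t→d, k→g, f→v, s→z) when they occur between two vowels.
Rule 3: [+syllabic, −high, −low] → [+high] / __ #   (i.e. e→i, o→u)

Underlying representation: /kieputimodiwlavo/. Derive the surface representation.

Rule 1 (regressive voicing assimilation): no segment meets the environment; /kieputimodiwlavo/ is unchanged.
Rule 2 (intervocalic voicing): /p/ is a voiceless obstruent between vowels /e/ and /u/, so it voices to [b]. /t/ is a voiceless obstruent between vowels /u/ and /i/, so it voices to [d]. /kieputimodiwlavo/ → kiebudimodiwlavo.
Rule 3 (final vowel raising): /o/ is a mid vowel in word-final position, so it raises to [u]. /kiebudimodiwlavo/ → kiebudimodiwlavu.

kiebudimodiwlavu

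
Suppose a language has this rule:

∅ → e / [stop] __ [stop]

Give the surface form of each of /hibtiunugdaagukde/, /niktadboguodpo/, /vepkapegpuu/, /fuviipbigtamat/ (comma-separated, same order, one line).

/hibtiunugdaagukde/: /b/ and /t/ form a stop–stop cluster, so [e] is inserted between them. /g/ and /d/ form a stop–stop cluster, so [e] is inserted between them. /k/ and /d/ form a stop–stop cluster, so [e] is inserted between them. → [hibetiunugedaagukede].
/niktadboguodpo/: /k/ and /t/ form a stop–stop cluster, so [e] is inserted between them. /d/ and /b/ form a stop–stop cluster, so [e] is inserted between them. /d/ and /p/ form a stop–stop cluster, so [e] is inserted between them. → [niketadeboguodepo].
/vepkapegpuu/: /p/ and /k/ form a stop–stop cluster, so [e] is inserted between them. /g/ and /p/ form a stop–stop cluster, so [e] is inserted between them. → [vepekapegepuu].
/fuviipbigtamat/: /p/ and /b/ form a stop–stop cluster, so [e] is inserted between them. /g/ and /t/ form a stop–stop cluster, so [e] is inserted between them. → [fuviipebigetamat].

hibetiunugedaagukede, niketadeboguodepo, vepekapegepuu, fuviipebigetamat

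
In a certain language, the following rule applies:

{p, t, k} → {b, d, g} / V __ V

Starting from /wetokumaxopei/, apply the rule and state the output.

wedogumaxobei

/t/ is a voiceless stop between vowels /e/ and /o/, so it voices to [d].
/k/ is a voiceless stop between vowels /o/ and /u/, so it voices to [g].
/p/ is a voiceless stop between vowels /o/ and /e/, so it voices to [b].
Surface form: [wedogumaxobei].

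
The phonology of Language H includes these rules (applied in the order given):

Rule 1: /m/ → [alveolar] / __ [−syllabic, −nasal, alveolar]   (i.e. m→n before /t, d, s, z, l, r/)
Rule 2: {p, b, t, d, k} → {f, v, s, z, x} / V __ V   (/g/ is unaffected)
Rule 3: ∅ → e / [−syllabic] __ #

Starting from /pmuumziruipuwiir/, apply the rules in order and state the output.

Rule 1 (nasal place assimilation): /m/ precedes the alveolar consonant /z/, so it assimilates in place to [n]. /pmuumziruipuwiir/ → pmuunziruipuwiir.
Rule 2 (intervocalic spirantization): /p/ is a stop between vowels /i/ and /u/, so it spirantizes to the fricative [f]. /pmuunziruipuwiir/ → pmuunziruifuwiir.
Rule 3 (final e-epenthesis): the form ends in the consonant /r/, so [e] is inserted word-finally. /pmuunziruifuwiir/ → pmuunziruifuwiire.

pmuunziruifuwiire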